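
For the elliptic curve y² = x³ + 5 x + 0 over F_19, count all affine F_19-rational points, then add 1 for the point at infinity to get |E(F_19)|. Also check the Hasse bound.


Affine points = {(0, 0), (1, 5), (1, 14), (3, 2), (3, 17), (5, 6), (5, 13), (7, 6), (7, 13), (8, 1), (8, 18), (10, 9), (10, 10), (13, 1), (13, 18), (15, 7), (15, 12), (17, 1), (17, 18)}; affine count = 19; |E(F_19)| = 20.

Discriminant check: Δ ∝ 4a³ + 27b² = 4·5³ + 27·0² = 4·125 + 27·0 ≡ 6 (mod 19). Nonzero ⇒ E is nonsingular.
For each x ∈ F_19, compute rhs = x³ + 5·x + 0 mod 19, then count y ∈ F_19 with y² ≡ rhs.
  x = 0: rhs = 0, matching y values: 0 (1 points).
  x = 1: rhs = 6, matching y values: 5, 14 (2 points).
  x = 2: rhs = 18, matching y values: none (0 points).
  x = 3: rhs = 4, matching y values: 2, 17 (2 points).
  x = 4: rhs = 8, matching y values: none (0 points).
  x = 5: rhs = 17, matching y values: 6, 13 (2 points).
  x = 6: rhs = 18, matching y values: none (0 points).
  x = 7: rhs = 17, matching y values: 6, 13 (2 points).
  x = 8: rhs = 1, matching y values: 1, 18 (2 points).
  x = 9: rhs = 14, matching y values: none (0 points).
  x = 10: rhs = 5, matching y values: 9, 10 (2 points).
  x = 11: rhs = 18, matching y values: none (0 points).
  x = 12: rhs = 2, matching y values: none (0 points).
  x = 13: rhs = 1, matching y values: 1, 18 (2 points).
  x = 14: rhs = 2, matching y values: none (0 points).
  x = 15: rhs = 11, matching y values: 7, 12 (2 points).
  x = 16: rhs = 15, matching y values: none (0 points).
  x = 17: rhs = 1, matching y values: 1, 18 (2 points).
  x = 18: rhs = 13, matching y values: none (0 points).
Total affine count: 19.
Full point count |E(F_19)| = 19 + 1 = 20.
Hasse bound: |20 − (19+1)| = |0| = 0 ≤ 2√19 ≈ 8.7178 ✓.


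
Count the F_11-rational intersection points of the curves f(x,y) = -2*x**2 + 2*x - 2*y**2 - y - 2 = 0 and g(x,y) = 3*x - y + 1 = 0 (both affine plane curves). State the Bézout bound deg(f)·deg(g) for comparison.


Common zeros: {(6, 8)}; count = 1; Bézout bound = 2.

deg(f) = 2, deg(g) = 1, so Bézout bound = 2.
Scan x ∈ F_11. For each x, list the y ∈ F_11 with f(x, y) ≡ 0 and those with g(x, y) ≡ 0 (mod 11); the common zeros in that column are the intersection.
  x = 0: f ≡ 0 at y ∈ ∅; g ≡ 0 at y ∈ {1}; common: ∅.
  x = 1: f ≡ 0 at y ∈ ∅; g ≡ 0 at y ∈ {4}; common: ∅.
  x = 2: f ≡ 0 at y ∈ ∅; g ≡ 0 at y ∈ {7}; common: ∅.
  x = 3: f ≡ 0 at y ∈ ∅; g ≡ 0 at y ∈ {10}; common: ∅.
  x = 4: f ≡ 0 at y ∈ ∅; g ≡ 0 at y ∈ {2}; common: ∅.
  x = 5: f ≡ 0 at y ∈ ∅; g ≡ 0 at y ∈ {5}; common: ∅.
  x = 6: f ≡ 0 at y ∈ {8}; g ≡ 0 at y ∈ {8}; common: {8}.
  x = 7: f ≡ 0 at y ∈ ∅; g ≡ 0 at y ∈ {0}; common: ∅.
  x = 8: f ≡ 0 at y ∈ ∅; g ≡ 0 at y ∈ {3}; common: ∅.
  x = 9: f ≡ 0 at y ∈ ∅; g ≡ 0 at y ∈ {6}; common: ∅.
  x = 10: f ≡ 0 at y ∈ ∅; g ≡ 0 at y ∈ {9}; common: ∅.
Collecting: common zeros = {(6, 8)}, so the count is 1.
Comparison with the Bézout bound: 1 ≤ 2 = deg(f)·deg(g), as expected for curves with no common component (the affine F_11-count falls short of the bound because intersections may lie at infinity, over extension fields, or carry multiplicity).


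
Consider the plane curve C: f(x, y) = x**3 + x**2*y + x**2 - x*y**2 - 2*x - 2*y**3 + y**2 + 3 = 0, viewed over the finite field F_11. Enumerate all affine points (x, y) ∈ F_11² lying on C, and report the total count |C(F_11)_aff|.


Affine F_11-points: {(0, 8), (1, 2), (1, 4), (1, 5), (2, 0), (2, 8), (3, 0), (5, 0), (7, 9), (8, 3), (9, 6)}; count = 11.

For each of the 121 pairs (x, y) ∈ F_11², evaluate f(x, y) mod 11. Record the zeros.
  x = 0: [0↦3, 1↦2, 2↦2, 3↦2, 4↦1, 5↦9, 6↦3, 7↦4, 8↦0, 9↦1, 10↦6]  zeros at y ∈ {8}
  x = 1: [0↦3, 1↦2, 2↦0, 3↦7, 4↦0, 5↦0, 6↦6, 7↦6, 8↦10, 9↦6, 10↦4]  zeros at y ∈ {2, 4, 5}
  x = 2: [0↦0, 1↦1, 2↦10, 3↦4, 4↦4, 5↦9, 6↦7, 7↦8, 8↦0, 9↦4, 10↦8]  zeros at y ∈ {0, 8}
  x = 3: [0↦0, 1↦5, 2↦5, 3↦10, 4↦8, 5↦9, 6↦1, 7↦5, 8↦9, 9↦1, 10↦2]  zeros at y ∈ {0}
  x = 4: [0↦9, 1↦9, 2↦2, 3↦9, 4↦7, 5↦6, 6↦5, 7↦3, 8↦10, 9↦3, 10↦3]  zeros at y ∈ ∅
  x = 5: [0↦0, 1↦8, 2↦7, 3↦7, 4↦7, 5↦6, 6↦3, 7↦8, 8↦9, 9↦5, 10↦6]  zeros at y ∈ {0}
  x = 6: [0↦1, 1↦8, 2↦4, 3↦10, 4↦3, 5↦4, 6↦1, 7↦4, 8↦1, 9↦2, 10↦6]  zeros at y ∈ ∅
  x = 7: [0↦7, 1↦4, 2↦10, 3↦2, 4↦1, 5↦6, 6↦5, 7↦8, 8↦3, 9↦0, 10↦9]  zeros at y ∈ {9}
  x = 8: [0↦2, 1↦2, 2↦9, 3↦0, 4↦7, 5↦7, 6↦10, 7↦4, 8↦10, 9↦5, 10↦10]  zeros at y ∈ {3}
  x = 9: [0↦3, 1↦8, 2↦7, 3↦10, 4↦5, 5↦2, 6↦0, 7↦9, 8↦6, 9↦1, 10↦4]  zeros at y ∈ {6}
  x = 10: [0↦5, 1↦6, 2↦10, 3↦5, 4↦1, 5↦8, 6↦3, 7↦7, 8↦8, 9↦5, 10↦8]  zeros at y ∈ ∅
Collecting zeros: affine points = {(0, 8), (1, 2), (1, 4), (1, 5), (2, 0), (2, 8), (3, 0), (5, 0), (7, 9), (8, 3), (9, 6)}.
Total count |C(F_11)_aff| = 11.


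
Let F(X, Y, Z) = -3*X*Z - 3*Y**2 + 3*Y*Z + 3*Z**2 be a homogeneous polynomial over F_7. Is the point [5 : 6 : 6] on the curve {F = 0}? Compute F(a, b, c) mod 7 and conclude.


F(5,6,6) ≡ 4 (mod 7); P is NOT on the curve.

Evaluate F(5, 6, 6) term-by-term (mod 7).
  -3*X*Z ↦ -3·5·1·6 = -90
  -3*Y**2 ↦ -3·1·36·1 = -108
  3*Y*Z ↦ 3·1·6·6 = 108
  3*Z**2 ↦ 3·1·1·36 = 108
Sum: F(5, 6, 6) = (-90) + (-108) + (108) + (108) = 18.
Reducing mod 7: 18 ≡ 4 (mod 7).
Since F(a, b, c) ≡ 4 ≠ 0 (mod 7), P does NOT lie on the curve.


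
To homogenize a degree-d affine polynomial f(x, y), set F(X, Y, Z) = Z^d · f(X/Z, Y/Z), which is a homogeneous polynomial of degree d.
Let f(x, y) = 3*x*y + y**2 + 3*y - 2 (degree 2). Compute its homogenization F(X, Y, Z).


F(X, Y, Z) = 3*X*Y + Y**2 + 3*Y*Z - 2*Z**2

deg(f) = 2.
Substitute x = X/Z, y = Y/Z into f, then multiply by Z^2.
  monomial 3·x^1·y^1 ↦ 3·X^1·Y^1·Z^0.
  monomial 1·x^0·y^2 ↦ 1·X^0·Y^2·Z^0.
  monomial 3·x^0·y^1 ↦ 3·X^0·Y^1·Z^1.
  monomial -2·x^0·y^0 ↦ -2·X^0·Y^0·Z^2.
Collecting: F(X, Y, Z) = 3*X*Y + Y**2 + 3*Y*Z - 2*Z**2.


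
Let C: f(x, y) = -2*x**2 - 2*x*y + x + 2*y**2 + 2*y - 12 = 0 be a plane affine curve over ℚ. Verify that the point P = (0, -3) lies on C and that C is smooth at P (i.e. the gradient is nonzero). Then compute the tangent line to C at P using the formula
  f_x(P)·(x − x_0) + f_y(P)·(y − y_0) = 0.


Tangent line at P: 7*x - 10*y - 30 = 0.

Step 1: f(0, -3) = 0, so P lies on C.
Step 2: partial derivatives
  f_x(x, y) = -4*x - 2*y + 1, f_y(x, y) = -2*x + 4*y + 2.
  f_x(P) = 7, f_y(P) = -10 (gradient nonzero, so P is smooth).
Step 3: tangent line at P: 7·(x − 0) + -10·(y − -3) = 0.
Expanding: 7*x - 10*y - 30 = 0.


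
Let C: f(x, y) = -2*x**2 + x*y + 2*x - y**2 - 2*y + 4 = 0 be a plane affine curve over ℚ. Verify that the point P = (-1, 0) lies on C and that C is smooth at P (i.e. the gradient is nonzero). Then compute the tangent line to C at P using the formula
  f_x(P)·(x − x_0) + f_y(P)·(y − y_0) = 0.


Tangent line at P: 6*x - 3*y + 6 = 0.

Step 1: f(-1, 0) = 0, so P lies on C.
Step 2: partial derivatives
  f_x(x, y) = -4*x + y + 2, f_y(x, y) = x - 2*y - 2.
  f_x(P) = 6, f_y(P) = -3 (gradient nonzero, so P is smooth).
Step 3: tangent line at P: 6·(x − -1) + -3·(y − 0) = 0.
Expanding: 6*x - 3*y + 6 = 0.


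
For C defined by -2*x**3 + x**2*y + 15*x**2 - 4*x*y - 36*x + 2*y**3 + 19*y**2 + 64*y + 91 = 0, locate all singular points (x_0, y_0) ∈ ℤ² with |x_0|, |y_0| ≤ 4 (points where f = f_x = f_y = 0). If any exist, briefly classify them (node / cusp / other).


Singular points: {(2, -3)}; classification: cusp.

Compute partial derivatives:
  f_x = -6*x**2 + 2*x*y + 30*x - 4*y - 36.
  f_y = x**2 - 4*x + 6*y**2 + 38*y + 64.
Scan x_0 ∈ {−4, ..., 4}. For each x_0, f_y(x_0, y) is a polynomial in y; find its integer roots y ∈ {−4, ..., 4}, then test f_x and f at those candidates.
  x = -4: f_y(-4, y) = 6*y**2 + 38*y + 96; no integer root y with |y| ≤ 4.
  x = -3: f_y(-3, y) = 6*y**2 + 38*y + 85; no integer root y with |y| ≤ 4.
  x = -2: f_y(-2, y) = 6*y**2 + 38*y + 76; no integer root y with |y| ≤ 4.
  x = -1: f_y(-1, y) = 6*y**2 + 38*y + 69; no integer root y with |y| ≤ 4.
  x = 0: f_y(0, y) = 6*y**2 + 38*y + 64; no integer root y with |y| ≤ 4.
  x = 1: f_y(1, y) = 6*y**2 + 38*y + 61; no integer root y with |y| ≤ 4.
  x = 2: f_y(2, y) = 6*y**2 + 38*y + 60; vanishes at y ∈ {-3}. (2, -3): f_x = 0, f = 0 — SINGULAR.
  x = 3: f_y(3, y) = 6*y**2 + 38*y + 61; no integer root y with |y| ≤ 4.
  x = 4: f_y(4, y) = 6*y**2 + 38*y + 64; no integer root y with |y| ≤ 4.
Only singular point on the grid: (2, -3).
Classify: substitute x = 2 + u, y = -3 + v and expand: f = -2*u**3 + u**2*v + 2*v**3 + v**2.
No constant or linear terms (consistent with a singular point). Quadratic part: v**2. Cubic part: -2*u**3 + u**2*v + 2*v**3.
The quadratic part v**2 is a perfect square, so there is a single (double) tangent line v = 0, i.e. y = -3. Restricting the cubic part to that line (v = 0) leaves -2*u**3 ≠ 0, so f is not divisible by v and the branch is v² ≈ 2*u**3 to lowest order — this is a cusp.
Classification: cusp.


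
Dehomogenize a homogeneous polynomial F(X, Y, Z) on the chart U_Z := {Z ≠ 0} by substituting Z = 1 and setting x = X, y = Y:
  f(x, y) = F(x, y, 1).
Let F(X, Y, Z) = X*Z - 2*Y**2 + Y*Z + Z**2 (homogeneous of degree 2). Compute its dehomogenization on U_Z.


f(x, y) = x - 2*y**2 + y + 1

On U_Z we set Z = 1. Each monomial c·X^i·Y^j·Z^k in F becomes c·x^i·y^j·1^k = c·x^i·y^j.
Substituting Z = 1: F(X, Y, 1) = x - 2*y**2 + y + 1.
Note: deg(f) ≤ deg(F) = 2; strict inequality happens when F is divisible by Z (lost terms).


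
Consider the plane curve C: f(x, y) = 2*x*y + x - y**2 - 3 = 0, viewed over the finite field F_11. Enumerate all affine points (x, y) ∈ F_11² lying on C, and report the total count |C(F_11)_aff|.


Affine F_11-points: {(2, 7), (2, 8), (3, 0), (3, 6), (5, 1), (5, 9), (7, 4), (7, 10), (8, 2), (8, 3)}; count = 10.

For each of the 121 pairs (x, y) ∈ F_11², evaluate f(x, y) mod 11. Record the zeros.
  x = 0: [0↦8, 1↦7, 2↦4, 3↦10, 4↦3, 5↦5, 6↦5, 7↦3, 8↦10, 9↦4, 10↦7]  zeros at y ∈ ∅
  x = 1: [0↦9, 1↦10, 2↦9, 3↦6, 4↦1, 5↦5, 6↦7, 7↦7, 8↦5, 9↦1, 10↦6]  zeros at y ∈ ∅
  x = 2: [0↦10, 1↦2, 2↦3, 3↦2, 4↦10, 5↦5, 6↦9, 7↦0, 8↦0, 9↦9, 10↦5]  zeros at y ∈ {7, 8}
  x = 3: [0↦0, 1↦5, 2↦8, 3↦9, 4↦8, 5↦5, 6↦0, 7↦4, 8↦6, 9↦6, 10↦4]  zeros at y ∈ {0, 6}
  x = 4: [0↦1, 1↦8, 2↦2, 3↦5, 4↦6, 5↦5, 6↦2, 7↦8, 8↦1, 9↦3, 10↦3]  zeros at y ∈ ∅
  x = 5: [0↦2, 1↦0, 2↦7, 3↦1, 4↦4, 5↦5, 6↦4, 7↦1, 8↦7, 9↦0, 10↦2]  zeros at y ∈ {1, 9}
  x = 6: [0↦3, 1↦3, 2↦1, 3↦8, 4↦2, 5↦5, 6↦6, 7↦5, 8↦2, 9↦8, 10↦1]  zeros at y ∈ ∅
  x = 7: [0↦4, 1↦6, 2↦6, 3↦4, 4↦0, 5↦5, 6↦8, 7↦9, 8↦8, 9↦5, 10↦0]  zeros at y ∈ {4, 10}
  x = 8: [0↦5, 1↦9, 2↦0, 3↦0, 4↦9, 5↦5, 6↦10, 7↦2, 8↦3, 9↦2, 10↦10]  zeros at y ∈ {2, 3}
  x = 9: [0↦6, 1↦1, 2↦5, 3↦7, 4↦7, 5↦5, 6↦1, 7↦6, 8↦9, 9↦10, 10↦9]  zeros at y ∈ ∅
  x = 10: [0↦7, 1↦4, 2↦10, 3↦3, 4↦5, 5↦5, 6↦3, 7↦10, 8↦4, 9↦7, 10↦8]  zeros at y ∈ ∅
Collecting zeros: affine points = {(2, 7), (2, 8), (3, 0), (3, 6), (5, 1), (5, 9), (7, 4), (7, 10), (8, 2), (8, 3)}.
Total count |C(F_11)_aff| = 10.


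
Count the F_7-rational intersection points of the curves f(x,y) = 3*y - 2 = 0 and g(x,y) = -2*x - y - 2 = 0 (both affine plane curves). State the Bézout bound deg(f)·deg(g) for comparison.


Common zeros: {(1, 3)}; count = 1; Bézout bound = 1.

deg(f) = 1, deg(g) = 1, so Bézout bound = 1.
Scan x ∈ F_7. For each x, list the y ∈ F_7 with f(x, y) ≡ 0 and those with g(x, y) ≡ 0 (mod 7); the common zeros in that column are the intersection.
  x = 0: f ≡ 0 at y ∈ {3}; g ≡ 0 at y ∈ {5}; common: ∅.
  x = 1: f ≡ 0 at y ∈ {3}; g ≡ 0 at y ∈ {3}; common: {3}.
  x = 2: f ≡ 0 at y ∈ {3}; g ≡ 0 at y ∈ {1}; common: ∅.
  x = 3: f ≡ 0 at y ∈ {3}; g ≡ 0 at y ∈ {6}; common: ∅.
  x = 4: f ≡ 0 at y ∈ {3}; g ≡ 0 at y ∈ {4}; common: ∅.
  x = 5: f ≡ 0 at y ∈ {3}; g ≡ 0 at y ∈ {2}; common: ∅.
  x = 6: f ≡ 0 at y ∈ {3}; g ≡ 0 at y ∈ {0}; common: ∅.
Collecting: common zeros = {(1, 3)}, so the count is 1.
Comparison with the Bézout bound: 1 ≤ 1 = deg(f)·deg(g), as expected for curves with no common component (the bound is attained).


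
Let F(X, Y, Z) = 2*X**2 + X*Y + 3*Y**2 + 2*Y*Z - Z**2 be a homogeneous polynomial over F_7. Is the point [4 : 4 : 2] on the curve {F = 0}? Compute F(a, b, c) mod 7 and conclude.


F(4,4,2) ≡ 3 (mod 7); P is NOT on the curve.

Evaluate F(4, 4, 2) term-by-term (mod 7).
  2*X**2 ↦ 2·16·1·1 = 32
  X*Y ↦ 1·4·4·1 = 16
  3*Y**2 ↦ 3·1·16·1 = 48
  2*Y*Z ↦ 2·1·4·2 = 16
  -Z**2 ↦ -1·1·1·4 = -4
Sum: F(4, 4, 2) = (32) + (16) + (48) + (16) + (-4) = 108.
Reducing mod 7: 108 ≡ 3 (mod 7).
Since F(a, b, c) ≡ 3 ≠ 0 (mod 7), P does NOT lie on the curve.


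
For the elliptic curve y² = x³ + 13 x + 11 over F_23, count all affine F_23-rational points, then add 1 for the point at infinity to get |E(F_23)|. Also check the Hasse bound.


Affine points = {(1, 5), (1, 18), (3, 10), (3, 13), (4, 9), (4, 14), (6, 11), (6, 12), (7, 10), (7, 13), (8, 11), (8, 12), (9, 11), (9, 12), (11, 6), (11, 17), (12, 3), (12, 20), (13, 10), (13, 13), (14, 4), (14, 19), (15, 4), (15, 19), (17, 4), (17, 19), (21, 0)}; affine count = 27; |E(F_23)| = 28.

Discriminant check: Δ ∝ 4a³ + 27b² = 4·13³ + 27·11² = 4·2197 + 27·121 ≡ 3 (mod 23). Nonzero ⇒ E is nonsingular.
For each x ∈ F_23, compute rhs = x³ + 13·x + 11 mod 23, then count y ∈ F_23 with y² ≡ rhs.
  x = 0: rhs = 11, matching y values: none (0 points).
  x = 1: rhs = 2, matching y values: 5, 18 (2 points).
  x = 2: rhs = 22, matching y values: none (0 points).
  x = 3: rhs = 8, matching y values: 10, 13 (2 points).
  x = 4: rhs = 12, matching y values: 9, 14 (2 points).
  x = 5: rhs = 17, matching y values: none (0 points).
  x = 6: rhs = 6, matching y values: 11, 12 (2 points).
  x = 7: rhs = 8, matching y values: 10, 13 (2 points).
  x = 8: rhs = 6, matching y values: 11, 12 (2 points).
  x = 9: rhs = 6, matching y values: 11, 12 (2 points).
  x = 10: rhs = 14, matching y values: none (0 points).
  x = 11: rhs = 13, matching y values: 6, 17 (2 points).
  x = 12: rhs = 9, matching y values: 3, 20 (2 points).
  x = 13: rhs = 8, matching y values: 10, 13 (2 points).
  x = 14: rhs = 16, matching y values: 4, 19 (2 points).
  x = 15: rhs = 16, matching y values: 4, 19 (2 points).
  x = 16: rhs = 14, matching y values: none (0 points).
  x = 17: rhs = 16, matching y values: 4, 19 (2 points).
  x = 18: rhs = 5, matching y values: none (0 points).
  x = 19: rhs = 10, matching y values: none (0 points).
  x = 20: rhs = 14, matching y values: none (0 points).
  x = 21: rhs = 0, matching y values: 0 (1 points).
  x = 22: rhs = 20, matching y values: none (0 points).
Total affine count: 27.
Full point count |E(F_23)| = 27 + 1 = 28.
Hasse bound: |28 − (23+1)| = |4| = 4 ≤ 2√23 ≈ 9.5917 ✓.


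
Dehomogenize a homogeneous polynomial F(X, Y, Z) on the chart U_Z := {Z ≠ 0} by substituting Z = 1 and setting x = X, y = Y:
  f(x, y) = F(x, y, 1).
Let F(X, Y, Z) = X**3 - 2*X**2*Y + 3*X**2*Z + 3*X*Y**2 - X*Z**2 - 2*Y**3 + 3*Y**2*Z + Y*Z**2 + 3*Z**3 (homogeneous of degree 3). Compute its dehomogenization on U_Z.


f(x, y) = x**3 - 2*x**2*y + 3*x**2 + 3*x*y**2 - x - 2*y**3 + 3*y**2 + y + 3

On U_Z we set Z = 1. Each monomial c·X^i·Y^j·Z^k in F becomes c·x^i·y^j·1^k = c·x^i·y^j.
Substituting Z = 1: F(X, Y, 1) = x**3 - 2*x**2*y + 3*x**2 + 3*x*y**2 - x - 2*y**3 + 3*y**2 + y + 3.
Note: deg(f) ≤ deg(F) = 3; strict inequality happens when F is divisible by Z (lost terms).


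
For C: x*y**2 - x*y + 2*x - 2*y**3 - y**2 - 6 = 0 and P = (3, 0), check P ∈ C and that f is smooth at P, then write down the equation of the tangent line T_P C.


Tangent line at P: 2*x - 3*y - 6 = 0.

Step 1: f(3, 0) = 0, so P lies on C.
Step 2: partial derivatives
  f_x(x, y) = y**2 - y + 2, f_y(x, y) = 2*x*y - x - 6*y**2 - 2*y.
  f_x(P) = 2, f_y(P) = -3 (gradient nonzero, so P is smooth).
Step 3: tangent line at P: 2·(x − 3) + -3·(y − 0) = 0.
Expanding: 2*x - 3*y - 6 = 0.


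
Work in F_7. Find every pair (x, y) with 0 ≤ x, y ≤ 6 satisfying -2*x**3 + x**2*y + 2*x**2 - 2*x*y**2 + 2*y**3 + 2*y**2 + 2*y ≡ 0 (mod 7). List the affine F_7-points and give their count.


Affine F_7-points: {(0, 0), (0, 2), (0, 4), (1, 0), (1, 3), (1, 4), (2, 4), (3, 2), (4, 3), (6, 2)}; count = 10.

For each of the 49 pairs (x, y) ∈ F_7², evaluate f(x, y) mod 7. Record the zeros.
  x = 0: [0↦0, 1↦6, 2↦0, 3↦1, 4↦0, 5↦2, 6↦5]  zeros at y ∈ {0, 2, 4}
  x = 1: [0↦0, 1↦5, 2↦1, 3↦0, 4↦0, 5↦6, 6↦2]  zeros at y ∈ {0, 3, 4}
  x = 2: [0↦6, 1↦5, 2↦5, 3↦4, 4↦0, 5↦5, 6↦3]  zeros at y ∈ {4}
  x = 3: [0↦6, 1↦1, 2↦0, 3↦1, 4↦2, 5↦1, 6↦3]  zeros at y ∈ {2}
  x = 4: [0↦2, 1↦2, 2↦2, 3↦0, 4↦1, 5↦3, 6↦4]  zeros at y ∈ {3}
  x = 5: [0↦3, 1↦3, 2↦6, 3↦3, 4↦6, 5↦6, 6↦1]  zeros at y ∈ ∅
  x = 6: [0↦4, 1↦6, 2↦0, 3↦5, 4↦5, 5↦5, 6↦3]  zeros at y ∈ {2}
Collecting zeros: affine points = {(0, 0), (0, 2), (0, 4), (1, 0), (1, 3), (1, 4), (2, 4), (3, 2), (4, 3), (6, 2)}.
Total count |C(F_7)_aff| = 10.


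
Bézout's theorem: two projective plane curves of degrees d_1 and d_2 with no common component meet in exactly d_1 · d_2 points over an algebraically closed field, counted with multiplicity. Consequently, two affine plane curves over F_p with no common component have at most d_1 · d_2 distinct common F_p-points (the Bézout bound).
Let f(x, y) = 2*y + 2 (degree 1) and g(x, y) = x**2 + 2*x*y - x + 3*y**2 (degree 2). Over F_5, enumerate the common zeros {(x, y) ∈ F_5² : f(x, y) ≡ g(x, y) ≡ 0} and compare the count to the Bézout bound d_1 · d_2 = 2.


Common zeros: ∅; count = 0; Bézout bound = 2.

deg(f) = 1, deg(g) = 2, so Bézout bound = 2.
Scan x ∈ F_5. For each x, list the y ∈ F_5 with f(x, y) ≡ 0 and those with g(x, y) ≡ 0 (mod 5); the common zeros in that column are the intersection.
  x = 0: f ≡ 0 at y ∈ {4}; g ≡ 0 at y ∈ {0}; common: ∅.
  x = 1: f ≡ 0 at y ∈ {4}; g ≡ 0 at y ∈ {0, 1}; common: ∅.
  x = 2: f ≡ 0 at y ∈ {4}; g ≡ 0 at y ∈ ∅; common: ∅.
  x = 3: f ≡ 0 at y ∈ {4}; g ≡ 0 at y ∈ {1, 2}; common: ∅.
  x = 4: f ≡ 0 at y ∈ {4}; g ≡ 0 at y ∈ {2}; common: ∅.
Collecting: common zeros = ∅, so the count is 0.
Comparison with the Bézout bound: 0 ≤ 2 = deg(f)·deg(g), as expected for curves with no common component (the affine F_5-count falls short of the bound because intersections may lie at infinity, over extension fields, or carry multiplicity).


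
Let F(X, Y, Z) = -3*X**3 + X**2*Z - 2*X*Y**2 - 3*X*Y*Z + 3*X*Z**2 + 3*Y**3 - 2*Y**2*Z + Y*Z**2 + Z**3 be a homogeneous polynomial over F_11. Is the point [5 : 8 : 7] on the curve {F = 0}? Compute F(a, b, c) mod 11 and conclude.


F(5,8,7) ≡ 1 (mod 11); P is NOT on the curve.

Evaluate F(5, 8, 7) term-by-term (mod 11).
  -3*X**3 ↦ -3·125·1·1 = -375
  X**2*Z ↦ 1·25·1·7 = 175
  -2*X*Y**2 ↦ -2·5·64·1 = -640
  -3*X*Y*Z ↦ -3·5·8·7 = -840
  3*X*Z**2 ↦ 3·5·1·49 = 735
  3*Y**3 ↦ 3·1·512·1 = 1536
  -2*Y**2*Z ↦ -2·1·64·7 = -896
  Y*Z**2 ↦ 1·1·8·49 = 392
  Z**3 ↦ 1·1·1·343 = 343
Sum: F(5, 8, 7) = (-375) + (175) + (-640) + (-840) + (735) + (1536) + (-896) + (392) + (343) = 430.
Reducing mod 11: 430 ≡ 1 (mod 11).
Since F(a, b, c) ≡ 1 ≠ 0 (mod 11), P does NOT lie on the curve.


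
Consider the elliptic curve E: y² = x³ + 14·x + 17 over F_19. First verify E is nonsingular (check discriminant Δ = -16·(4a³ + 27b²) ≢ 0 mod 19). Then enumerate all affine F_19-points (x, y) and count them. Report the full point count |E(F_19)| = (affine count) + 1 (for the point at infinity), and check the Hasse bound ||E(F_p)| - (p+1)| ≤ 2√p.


Affine points = {(0, 6), (0, 13), (4, 2), (4, 17), (9, 6), (9, 13), (10, 6), (10, 13), (11, 1), (11, 18), (15, 7), (15, 12), (16, 9), (16, 10), (17, 0)}; affine count = 15; |E(F_19)| = 16.

Discriminant check: Δ ∝ 4a³ + 27b² = 4·14³ + 27·17² = 4·2744 + 27·289 ≡ 7 (mod 19). Nonzero ⇒ E is nonsingular.
For each x ∈ F_19, compute rhs = x³ + 14·x + 17 mod 19, then count y ∈ F_19 with y² ≡ rhs.
  x = 0: rhs = 17, matching y values: 6, 13 (2 points).
  x = 1: rhs = 13, matching y values: none (0 points).
  x = 2: rhs = 15, matching y values: none (0 points).
  x = 3: rhs = 10, matching y values: none (0 points).
  x = 4: rhs = 4, matching y values: 2, 17 (2 points).
  x = 5: rhs = 3, matching y values: none (0 points).
  x = 6: rhs = 13, matching y values: none (0 points).
  x = 7: rhs = 2, matching y values: none (0 points).
  x = 8: rhs = 14, matching y values: none (0 points).
  x = 9: rhs = 17, matching y values: 6, 13 (2 points).
  x = 10: rhs = 17, matching y values: 6, 13 (2 points).
  x = 11: rhs = 1, matching y values: 1, 18 (2 points).
  x = 12: rhs = 13, matching y values: none (0 points).
  x = 13: rhs = 2, matching y values: none (0 points).
  x = 14: rhs = 12, matching y values: none (0 points).
  x = 15: rhs = 11, matching y values: 7, 12 (2 points).
  x = 16: rhs = 5, matching y values: 9, 10 (2 points).
  x = 17: rhs = 0, matching y values: 0 (1 points).
  x = 18: rhs = 2, matching y values: none (0 points).
Total affine count: 15.
Full point count |E(F_19)| = 15 + 1 = 16.
Hasse bound: |16 − (19+1)| = |-4| = 4 ≤ 2√19 ≈ 8.7178 ✓.


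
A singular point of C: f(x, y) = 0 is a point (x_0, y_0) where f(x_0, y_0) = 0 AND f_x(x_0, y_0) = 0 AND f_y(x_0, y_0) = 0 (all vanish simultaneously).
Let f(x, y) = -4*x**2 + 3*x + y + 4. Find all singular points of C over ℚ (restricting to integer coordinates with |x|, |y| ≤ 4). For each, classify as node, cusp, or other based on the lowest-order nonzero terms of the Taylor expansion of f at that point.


No singular points in the scanned grid; C is smooth there.

Compute partial derivatives:
  f_x = 3 - 8*x.
  f_y = 1.
f_y = 1 is a nonzero constant, so f_y never vanishes: no point (x, y) can satisfy f = f_x = f_y = 0. In particular no (x, y) ∈ {−4, ..., 4}² is singular; the curve is smooth.


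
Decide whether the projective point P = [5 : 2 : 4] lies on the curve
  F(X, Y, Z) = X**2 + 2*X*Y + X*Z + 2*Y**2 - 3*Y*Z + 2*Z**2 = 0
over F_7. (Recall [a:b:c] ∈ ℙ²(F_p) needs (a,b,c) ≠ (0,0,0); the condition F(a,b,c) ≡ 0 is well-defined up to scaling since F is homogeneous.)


F(5,2,4) ≡ 4 (mod 7); P is NOT on the curve.

Evaluate F(5, 2, 4) term-by-term (mod 7).
  X**2 ↦ 1·25·1·1 = 25
  2*X*Y ↦ 2·5·2·1 = 20
  X*Z ↦ 1·5·1·4 = 20
  2*Y**2 ↦ 2·1·4·1 = 8
  -3*Y*Z ↦ -3·1·2·4 = -24
  2*Z**2 ↦ 2·1·1·16 = 32
Sum: F(5, 2, 4) = (25) + (20) + (20) + (8) + (-24) + (32) = 81.
Reducing mod 7: 81 ≡ 4 (mod 7).
Since F(a, b, c) ≡ 4 ≠ 0 (mod 7), P does NOT lie on the curve.


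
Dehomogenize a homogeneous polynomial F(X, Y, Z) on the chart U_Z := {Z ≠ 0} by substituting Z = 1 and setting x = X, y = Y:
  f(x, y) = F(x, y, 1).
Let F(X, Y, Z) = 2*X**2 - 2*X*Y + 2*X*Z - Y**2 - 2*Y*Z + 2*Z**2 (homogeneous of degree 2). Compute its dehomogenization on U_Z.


f(x, y) = 2*x**2 - 2*x*y + 2*x - y**2 - 2*y + 2

On U_Z we set Z = 1. Each monomial c·X^i·Y^j·Z^k in F becomes c·x^i·y^j·1^k = c·x^i·y^j.
Substituting Z = 1: F(X, Y, 1) = 2*x**2 - 2*x*y + 2*x - y**2 - 2*y + 2.
Note: deg(f) ≤ deg(F) = 2; strict inequality happens when F is divisible by Z (lost terms).


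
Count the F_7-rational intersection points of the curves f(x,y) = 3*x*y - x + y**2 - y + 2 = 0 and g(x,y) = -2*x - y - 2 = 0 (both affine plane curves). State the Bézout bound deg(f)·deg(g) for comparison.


Common zeros: ∅; count = 0; Bézout bound = 2.

deg(f) = 2, deg(g) = 1, so Bézout bound = 2.
Scan x ∈ F_7. For each x, list the y ∈ F_7 with f(x, y) ≡ 0 and those with g(x, y) ≡ 0 (mod 7); the common zeros in that column are the intersection.
  x = 0: f ≡ 0 at y ∈ {4}; g ≡ 0 at y ∈ {5}; common: ∅.
  x = 1: f ≡ 0 at y ∈ {6}; g ≡ 0 at y ∈ {3}; common: ∅.
  x = 2: f ≡ 0 at y ∈ {0, 2}; g ≡ 0 at y ∈ {1}; common: ∅.
  x = 3: f ≡ 0 at y ∈ ∅; g ≡ 0 at y ∈ {6}; common: ∅.
  x = 4: f ≡ 0 at y ∈ ∅; g ≡ 0 at y ∈ {4}; common: ∅.
  x = 5: f ≡ 0 at y ∈ ∅; g ≡ 0 at y ∈ {2}; common: ∅.
  x = 6: f ≡ 0 at y ∈ {1, 3}; g ≡ 0 at y ∈ {0}; common: ∅.
Collecting: common zeros = ∅, so the count is 0.
Comparison with the Bézout bound: 0 ≤ 2 = deg(f)·deg(g), as expected for curves with no common component (the affine F_7-count falls short of the bound because intersections may lie at infinity, over extension fields, or carry multiplicity).


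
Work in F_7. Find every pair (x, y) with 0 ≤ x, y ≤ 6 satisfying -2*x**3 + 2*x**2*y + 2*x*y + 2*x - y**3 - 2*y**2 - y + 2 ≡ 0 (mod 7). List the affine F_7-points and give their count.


Affine F_7-points: {(0, 4), (3, 6), (4, 2), (4, 5), (5, 0), (5, 1), (5, 4), (6, 4)}; count = 8.

For each of the 49 pairs (x, y) ∈ F_7², evaluate f(x, y) mod 7. Record the zeros.
  x = 0: [0↦2, 1↦5, 2↦5, 3↦3, 4↦0, 5↦4, 6↦2]  zeros at y ∈ {4}
  x = 1: [0↦2, 1↦2, 2↦6, 3↦1, 4↦2, 5↦3, 6↦5]  zeros at y ∈ ∅
  x = 2: [0↦4, 1↦5, 2↦3, 3↦6, 4↦1, 5↦3, 6↦6]  zeros at y ∈ ∅
  x = 3: [0↦3, 1↦2, 2↦5, 3↦6, 4↦6, 5↦6, 6↦0]  zeros at y ∈ {6}
  x = 4: [0↦1, 1↦2, 2↦0, 3↦3, 4↦5, 5↦0, 6↦3]  zeros at y ∈ {2, 5}
  x = 5: [0↦0, 1↦0, 2↦4, 3↦6, 4↦0, 5↦1, 6↦3]  zeros at y ∈ {0, 1, 4}
  x = 6: [0↦2, 1↦5, 2↦5, 3↦3, 4↦0, 5↦4, 6↦2]  zeros at y ∈ {4}
Collecting zeros: affine points = {(0, 4), (3, 6), (4, 2), (4, 5), (5, 0), (5, 1), (5, 4), (6, 4)}.
Total count |C(F_7)_aff| = 8.


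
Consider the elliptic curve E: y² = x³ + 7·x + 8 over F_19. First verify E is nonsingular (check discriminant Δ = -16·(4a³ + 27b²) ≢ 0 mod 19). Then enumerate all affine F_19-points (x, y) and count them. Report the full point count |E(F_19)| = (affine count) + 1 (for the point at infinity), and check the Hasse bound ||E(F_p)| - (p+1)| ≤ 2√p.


Affine points = {(1, 4), (1, 15), (2, 7), (2, 12), (4, 9), (4, 10), (5, 4), (5, 15), (6, 0), (7, 1), (7, 18), (8, 5), (8, 14), (13, 4), (13, 15), (14, 0), (15, 7), (15, 12), (16, 6), (16, 13), (17, 9), (17, 10), (18, 0)}; affine count = 23; |E(F_19)| = 24.

Discriminant check: Δ ∝ 4a³ + 27b² = 4·7³ + 27·8² = 4·343 + 27·64 ≡ 3 (mod 19). Nonzero ⇒ E is nonsingular.
For each x ∈ F_19, compute rhs = x³ + 7·x + 8 mod 19, then count y ∈ F_19 with y² ≡ rhs.
  x = 0: rhs = 8, matching y values: none (0 points).
  x = 1: rhs = 16, matching y values: 4, 15 (2 points).
  x = 2: rhs = 11, matching y values: 7, 12 (2 points).
  x = 3: rhs = 18, matching y values: none (0 points).
  x = 4: rhs = 5, matching y values: 9, 10 (2 points).
  x = 5: rhs = 16, matching y values: 4, 15 (2 points).
  x = 6: rhs = 0, matching y values: 0 (1 points).
  x = 7: rhs = 1, matching y values: 1, 18 (2 points).
  x = 8: rhs = 6, matching y values: 5, 14 (2 points).
  x = 9: rhs = 2, matching y values: none (0 points).
  x = 10: rhs = 14, matching y values: none (0 points).
  x = 11: rhs = 10, matching y values: none (0 points).
  x = 12: rhs = 15, matching y values: none (0 points).
  x = 13: rhs = 16, matching y values: 4, 15 (2 points).
  x = 14: rhs = 0, matching y values: 0 (1 points).
  x = 15: rhs = 11, matching y values: 7, 12 (2 points).
  x = 16: rhs = 17, matching y values: 6, 13 (2 points).
  x = 17: rhs = 5, matching y values: 9, 10 (2 points).
  x = 18: rhs = 0, matching y values: 0 (1 points).
Total affine count: 23.
Full point count |E(F_19)| = 23 + 1 = 24.
Hasse bound: |24 − (19+1)| = |4| = 4 ≤ 2√19 ≈ 8.7178 ✓.


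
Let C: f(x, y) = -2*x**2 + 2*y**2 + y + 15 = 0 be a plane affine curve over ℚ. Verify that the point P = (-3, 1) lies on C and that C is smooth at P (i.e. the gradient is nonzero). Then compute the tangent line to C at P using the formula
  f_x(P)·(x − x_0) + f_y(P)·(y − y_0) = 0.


Tangent line at P: 12*x + 5*y + 31 = 0.

Step 1: f(-3, 1) = 0, so P lies on C.
Step 2: partial derivatives
  f_x(x, y) = -4*x, f_y(x, y) = 4*y + 1.
  f_x(P) = 12, f_y(P) = 5 (gradient nonzero, so P is smooth).
Step 3: tangent line at P: 12·(x − -3) + 5·(y − 1) = 0.
Expanding: 12*x + 5*y + 31 = 0.


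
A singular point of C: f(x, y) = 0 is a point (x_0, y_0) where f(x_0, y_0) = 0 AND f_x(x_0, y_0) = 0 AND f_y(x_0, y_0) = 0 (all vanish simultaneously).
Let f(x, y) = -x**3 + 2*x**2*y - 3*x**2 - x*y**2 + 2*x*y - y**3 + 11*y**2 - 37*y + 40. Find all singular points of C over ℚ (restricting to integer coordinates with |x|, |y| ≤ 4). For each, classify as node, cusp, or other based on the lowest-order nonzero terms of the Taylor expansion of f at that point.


Singular points: {(1, 3)}; classification: cusp.

Compute partial derivatives:
  f_x = -3*x**2 + 4*x*y - 6*x - y**2 + 2*y.
  f_y = 2*x**2 - 2*x*y + 2*x - 3*y**2 + 22*y - 37.
Scan x_0 ∈ {−4, ..., 4}. For each x_0, f_y(x_0, y) is a polynomial in y; find its integer roots y ∈ {−4, ..., 4}, then test f_x and f at those candidates.
  x = -4: f_y(-4, y) = -3*y**2 + 30*y - 13; no integer root y with |y| ≤ 4.
  x = -3: f_y(-3, y) = -3*y**2 + 28*y - 25; vanishes at y ∈ {1}. (-3, 1): f_x = -20 ≠ 0.
  x = -2: f_y(-2, y) = -3*y**2 + 26*y - 33; no integer root y with |y| ≤ 4.
  x = -1: f_y(-1, y) = -3*y**2 + 24*y - 37; no integer root y with |y| ≤ 4.
  x = 0: f_y(0, y) = -3*y**2 + 22*y - 37; no integer root y with |y| ≤ 4.
  x = 1: f_y(1, y) = -3*y**2 + 20*y - 33; vanishes at y ∈ {3}. (1, 3): f_x = 0, f = 0 — SINGULAR.
  x = 2: f_y(2, y) = -3*y**2 + 18*y - 25; no integer root y with |y| ≤ 4.
  x = 3: f_y(3, y) = -3*y**2 + 16*y - 13; vanishes at y ∈ {1}. (3, 1): f_x = -32 ≠ 0.
  x = 4: f_y(4, y) = -3*y**2 + 14*y + 3; no integer root y with |y| ≤ 4.
Only singular point on the grid: (1, 3).
Classify: substitute x = 1 + u, y = 3 + v and expand: f = -u**3 + 2*u**2*v - u*v**2 - v**3 + v**2.
No constant or linear terms (consistent with a singular point). Quadratic part: v**2. Cubic part: -u**3 + 2*u**2*v - u*v**2 - v**3.
The quadratic part v**2 is a perfect square, so there is a single (double) tangent line v = 0, i.e. y = 3. Restricting the cubic part to that line (v = 0) leaves -u**3 ≠ 0, so f is not divisible by v and the branch is v² ≈ u**3 to lowest order — this is a cusp.
Classification: cusp.


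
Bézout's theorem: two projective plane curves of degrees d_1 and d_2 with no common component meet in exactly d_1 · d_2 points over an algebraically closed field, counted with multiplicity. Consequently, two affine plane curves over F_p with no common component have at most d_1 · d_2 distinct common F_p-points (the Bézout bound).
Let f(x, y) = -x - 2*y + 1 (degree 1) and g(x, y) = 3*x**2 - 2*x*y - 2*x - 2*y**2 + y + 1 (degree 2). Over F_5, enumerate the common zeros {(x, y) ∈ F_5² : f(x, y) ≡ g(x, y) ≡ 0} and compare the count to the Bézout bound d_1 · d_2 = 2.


Common zeros: {(2, 2), (3, 4)}; count = 2; Bézout bound = 2.

deg(f) = 1, deg(g) = 2, so Bézout bound = 2.
Scan x ∈ F_5. For each x, list the y ∈ F_5 with f(x, y) ≡ 0 and those with g(x, y) ≡ 0 (mod 5); the common zeros in that column are the intersection.
  x = 0: f ≡ 0 at y ∈ {3}; g ≡ 0 at y ∈ {1, 2}; common: ∅.
  x = 1: f ≡ 0 at y ∈ {0}; g ≡ 0 at y ∈ ∅; common: ∅.
  x = 2: f ≡ 0 at y ∈ {2}; g ≡ 0 at y ∈ {2, 4}; common: {2}.
  x = 3: f ≡ 0 at y ∈ {4}; g ≡ 0 at y ∈ {1, 4}; common: {4}.
  x = 4: f ≡ 0 at y ∈ {1}; g ≡ 0 at y ∈ ∅; common: ∅.
Collecting: common zeros = {(2, 2), (3, 4)}, so the count is 2.
Comparison with the Bézout bound: 2 ≤ 2 = deg(f)·deg(g), as expected for curves with no common component (the bound is attained).


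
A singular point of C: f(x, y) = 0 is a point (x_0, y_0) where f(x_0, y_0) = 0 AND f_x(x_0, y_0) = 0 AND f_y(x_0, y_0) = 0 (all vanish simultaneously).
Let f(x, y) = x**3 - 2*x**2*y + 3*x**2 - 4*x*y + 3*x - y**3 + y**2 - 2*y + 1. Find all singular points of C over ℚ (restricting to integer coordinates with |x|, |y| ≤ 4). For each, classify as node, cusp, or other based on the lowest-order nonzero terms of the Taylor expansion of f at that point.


Singular points: {(-1, 0)}; classification: cusp.

Compute partial derivatives:
  f_x = 3*x**2 - 4*x*y + 6*x - 4*y + 3.
  f_y = -2*x**2 - 4*x - 3*y**2 + 2*y - 2.
Scan x_0 ∈ {−4, ..., 4}. For each x_0, f_y(x_0, y) is a polynomial in y; find its integer roots y ∈ {−4, ..., 4}, then test f_x and f at those candidates.
  x = -4: f_y(-4, y) = -3*y**2 + 2*y - 18; no integer root y with |y| ≤ 4.
  x = -3: f_y(-3, y) = -3*y**2 + 2*y - 8; no integer root y with |y| ≤ 4.
  x = -2: f_y(-2, y) = -3*y**2 + 2*y - 2; no integer root y with |y| ≤ 4.
  x = -1: f_y(-1, y) = -3*y**2 + 2*y; vanishes at y ∈ {0}. (-1, 0): f_x = 0, f = 0 — SINGULAR.
  x = 0: f_y(0, y) = -3*y**2 + 2*y - 2; no integer root y with |y| ≤ 4.
  x = 1: f_y(1, y) = -3*y**2 + 2*y - 8; no integer root y with |y| ≤ 4.
  x = 2: f_y(2, y) = -3*y**2 + 2*y - 18; no integer root y with |y| ≤ 4.
  x = 3: f_y(3, y) = -3*y**2 + 2*y - 32; no integer root y with |y| ≤ 4.
  x = 4: f_y(4, y) = -3*y**2 + 2*y - 50; no integer root y with |y| ≤ 4.
Only singular point on the grid: (-1, 0).
Classify: substitute x = -1 + u, y = 0 + v and expand: f = u**3 - 2*u**2*v - v**3 + v**2.
No constant or linear terms (consistent with a singular point). Quadratic part: v**2. Cubic part: u**3 - 2*u**2*v - v**3.
The quadratic part v**2 is a perfect square, so there is a single (double) tangent line v = 0, i.e. y = 0. Restricting the cubic part to that line (v = 0) leaves u**3 ≠ 0, so f is not divisible by v and the branch is v² ≈ -u**3 to lowest order — this is a cusp.
Classification: cusp.


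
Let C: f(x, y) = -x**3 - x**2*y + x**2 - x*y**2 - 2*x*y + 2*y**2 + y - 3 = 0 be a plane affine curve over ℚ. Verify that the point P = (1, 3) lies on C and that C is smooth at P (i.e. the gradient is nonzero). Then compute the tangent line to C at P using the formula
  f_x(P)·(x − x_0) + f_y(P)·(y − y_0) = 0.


Tangent line at P: -22*x + 4*y + 10 = 0.

Step 1: f(1, 3) = 0, so P lies on C.
Step 2: partial derivatives
  f_x(x, y) = -3*x**2 - 2*x*y + 2*x - y**2 - 2*y, f_y(x, y) = -x**2 - 2*x*y - 2*x + 4*y + 1.
  f_x(P) = -22, f_y(P) = 4 (gradient nonzero, so P is smooth).
Step 3: tangent line at P: -22·(x − 1) + 4·(y − 3) = 0.
Expanding: -22*x + 4*y + 10 = 0.


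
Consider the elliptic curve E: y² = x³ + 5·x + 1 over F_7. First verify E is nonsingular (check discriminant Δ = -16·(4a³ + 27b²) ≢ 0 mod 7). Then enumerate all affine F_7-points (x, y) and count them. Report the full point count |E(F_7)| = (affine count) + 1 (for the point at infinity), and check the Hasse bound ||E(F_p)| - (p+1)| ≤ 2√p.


Affine points = {(0, 1), (0, 6), (1, 0), (3, 1), (3, 6), (4, 1), (4, 6), (5, 2), (5, 5), (6, 3), (6, 4)}; affine count = 11; |E(F_7)| = 12.

Discriminant check: Δ ∝ 4a³ + 27b² = 4·5³ + 27·1² = 4·125 + 27·1 ≡ 2 (mod 7). Nonzero ⇒ E is nonsingular.
For each x ∈ F_7, compute rhs = x³ + 5·x + 1 mod 7, then count y ∈ F_7 with y² ≡ rhs.
  x = 0: rhs = 1, matching y values: 1, 6 (2 points).
  x = 1: rhs = 0, matching y values: 0 (1 points).
  x = 2: rhs = 5, matching y values: none (0 points).
  x = 3: rhs = 1, matching y values: 1, 6 (2 points).
  x = 4: rhs = 1, matching y values: 1, 6 (2 points).
  x = 5: rhs = 4, matching y values: 2, 5 (2 points).
  x = 6: rhs = 2, matching y values: 3, 4 (2 points).
Total affine count: 11.
Full point count |E(F_7)| = 11 + 1 = 12.
Hasse bound: |12 − (7+1)| = |4| = 4 ≤ 2√7 ≈ 5.2915 ✓.


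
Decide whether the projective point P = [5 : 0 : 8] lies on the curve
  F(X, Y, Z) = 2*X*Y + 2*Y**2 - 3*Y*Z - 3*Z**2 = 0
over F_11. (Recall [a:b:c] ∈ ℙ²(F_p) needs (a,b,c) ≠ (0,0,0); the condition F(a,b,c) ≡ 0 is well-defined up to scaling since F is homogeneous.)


F(5,0,8) ≡ 6 (mod 11); P is NOT on the curve.

Evaluate F(5, 0, 8) term-by-term (mod 11).
  2*X*Y ↦ 2·5·0·1 = 0
  2*Y**2 ↦ 2·1·0·1 = 0
  -3*Y*Z ↦ -3·1·0·8 = 0
  -3*Z**2 ↦ -3·1·1·64 = -192
Sum: F(5, 0, 8) = (0) + (0) + (0) + (-192) = -192.
Reducing mod 11: -192 ≡ 6 (mod 11).
Since F(a, b, c) ≡ 6 ≠ 0 (mod 11), P does NOT lie on the curve.


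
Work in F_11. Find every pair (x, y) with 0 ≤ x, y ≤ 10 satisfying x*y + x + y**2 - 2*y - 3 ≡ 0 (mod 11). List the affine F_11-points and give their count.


Affine F_11-points: {(0, 3), (0, 10), (1, 2), (1, 10), (2, 1), (2, 10), (3, 0), (3, 10), (4, 10), (5, 9), (5, 10), (6, 8), (6, 10), (7, 7), (7, 10), (8, 6), (8, 10), (9, 5), (9, 10), (10, 4), (10, 10)}; count = 21.

For each of the 121 pairs (x, y) ∈ F_11², evaluate f(x, y) mod 11. Record the zeros.
  x = 0: [0↦8, 1↦7, 2↦8, 3↦0, 4↦5, 5↦1, 6↦10, 7↦10, 8↦1, 9↦5, 10↦0]  zeros at y ∈ {3, 10}
  x = 1: [0↦9, 1↦9, 2↦0, 3↦4, 4↦10, 5↦7, 6↦6, 7↦7, 8↦10, 9↦4, 10↦0]  zeros at y ∈ {2, 10}
  x = 2: [0↦10, 1↦0, 2↦3, 3↦8, 4↦4, 5↦2, 6↦2, 7↦4, 8↦8, 9↦3, 10↦0]  zeros at y ∈ {1, 10}
  x = 3: [0↦0, 1↦2, 2↦6, 3↦1, 4↦9, 5↦8, 6↦9, 7↦1, 8↦6, 9↦2, 10↦0]  zeros at y ∈ {0, 10}
  x = 4: [0↦1, 1↦4, 2↦9, 3↦5, 4↦3, 5↦3, 6↦5, 7↦9, 8↦4, 9↦1, 10↦0]  zeros at y ∈ {10}
  x = 5: [0↦2, 1↦6, 2↦1, 3↦9, 4↦8, 5↦9, 6↦1, 7↦6, 8↦2, 9↦0, 10↦0]  zeros at y ∈ {9, 10}
  x = 6: [0↦3, 1↦8, 2↦4, 3↦2, 4↦2, 5↦4, 6↦8, 7↦3, 8↦0, 9↦10, 10↦0]  zeros at y ∈ {8, 10}
  x = 7: [0↦4, 1↦10, 2↦7, 3↦6, 4↦7, 5↦10, 6↦4, 7↦0, 8↦9, 9↦9, 10↦0]  zeros at y ∈ {7, 10}
  x = 8: [0↦5, 1↦1, 2↦10, 3↦10, 4↦1, 5↦5, 6↦0, 7↦8, 8↦7, 9↦8, 10↦0]  zeros at y ∈ {6, 10}
  x = 9: [0↦6, 1↦3, 2↦2, 3↦3, 4↦6, 5↦0, 6↦7, 7↦5, 8↦5, 9↦7, 10↦0]  zeros at y ∈ {5, 10}
  x = 10: [0↦7, 1↦5, 2↦5, 3↦7, 4↦0, 5↦6, 6↦3, 7↦2, 8↦3, 9↦6, 10↦0]  zeros at y ∈ {4, 10}
Collecting zeros: affine points = {(0, 3), (0, 10), (1, 2), (1, 10), (2, 1), (2, 10), (3, 0), (3, 10), (4, 10), (5, 9), (5, 10), (6, 8), (6, 10), (7, 7), (7, 10), (8, 6), (8, 10), (9, 5), (9, 10), (10, 4), (10, 10)}.
Total count |C(F_11)_aff| = 21.


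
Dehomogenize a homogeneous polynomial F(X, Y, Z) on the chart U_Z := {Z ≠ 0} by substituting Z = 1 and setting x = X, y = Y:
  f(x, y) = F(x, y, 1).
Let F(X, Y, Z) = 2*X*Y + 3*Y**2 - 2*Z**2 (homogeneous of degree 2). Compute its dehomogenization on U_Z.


f(x, y) = 2*x*y + 3*y**2 - 2

On U_Z we set Z = 1. Each monomial c·X^i·Y^j·Z^k in F becomes c·x^i·y^j·1^k = c·x^i·y^j.
Substituting Z = 1: F(X, Y, 1) = 2*x*y + 3*y**2 - 2.
Note: deg(f) ≤ deg(F) = 2; strict inequality happens when F is divisible by Z (lost terms).


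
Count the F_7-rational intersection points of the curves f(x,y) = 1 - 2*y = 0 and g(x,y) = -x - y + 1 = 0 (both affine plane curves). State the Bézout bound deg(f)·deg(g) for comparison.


Common zeros: {(4, 4)}; count = 1; Bézout bound = 1.

deg(f) = 1, deg(g) = 1, so Bézout bound = 1.
Scan x ∈ F_7. For each x, list the y ∈ F_7 with f(x, y) ≡ 0 and those with g(x, y) ≡ 0 (mod 7); the common zeros in that column are the intersection.
  x = 0: f ≡ 0 at y ∈ {4}; g ≡ 0 at y ∈ {1}; common: ∅.
  x = 1: f ≡ 0 at y ∈ {4}; g ≡ 0 at y ∈ {0}; common: ∅.
  x = 2: f ≡ 0 at y ∈ {4}; g ≡ 0 at y ∈ {6}; common: ∅.
  x = 3: f ≡ 0 at y ∈ {4}; g ≡ 0 at y ∈ {5}; common: ∅.
  x = 4: f ≡ 0 at y ∈ {4}; g ≡ 0 at y ∈ {4}; common: {4}.
  x = 5: f ≡ 0 at y ∈ {4}; g ≡ 0 at y ∈ {3}; common: ∅.
  x = 6: f ≡ 0 at y ∈ {4}; g ≡ 0 at y ∈ {2}; common: ∅.
Collecting: common zeros = {(4, 4)}, so the count is 1.
Comparison with the Bézout bound: 1 ≤ 1 = deg(f)·deg(g), as expected for curves with no common component (the bound is attained).
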